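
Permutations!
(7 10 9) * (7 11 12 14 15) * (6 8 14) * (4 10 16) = (4 10 9 11 12 6 8 14 15 7 16) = [0, 1, 2, 3, 10, 5, 8, 16, 14, 11, 9, 12, 6, 13, 15, 7, 4]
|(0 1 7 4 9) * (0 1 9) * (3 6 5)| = |(0 9 1 7 4)(3 6 5)| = 15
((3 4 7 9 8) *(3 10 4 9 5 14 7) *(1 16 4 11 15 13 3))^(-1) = (1 4 16)(3 13 15 11 10 8 9)(5 7 14)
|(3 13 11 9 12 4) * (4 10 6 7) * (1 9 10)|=21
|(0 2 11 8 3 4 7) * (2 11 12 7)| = 8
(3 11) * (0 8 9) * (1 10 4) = (0 8 9)(1 10 4)(3 11) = [8, 10, 2, 11, 1, 5, 6, 7, 9, 0, 4, 3]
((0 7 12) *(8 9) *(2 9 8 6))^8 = ((0 7 12)(2 9 6))^8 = (0 12 7)(2 6 9)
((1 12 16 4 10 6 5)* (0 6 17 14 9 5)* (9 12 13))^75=((0 6)(1 13 9 5)(4 10 17 14 12 16))^75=(0 6)(1 5 9 13)(4 14)(10 12)(16 17)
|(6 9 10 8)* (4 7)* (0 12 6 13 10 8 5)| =|(0 12 6 9 8 13 10 5)(4 7)| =8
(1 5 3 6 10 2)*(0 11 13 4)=[11, 5, 1, 6, 0, 3, 10, 7, 8, 9, 2, 13, 12, 4]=(0 11 13 4)(1 5 3 6 10 2)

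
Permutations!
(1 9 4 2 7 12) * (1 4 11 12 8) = (1 9 11 12 4 2 7 8) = [0, 9, 7, 3, 2, 5, 6, 8, 1, 11, 10, 12, 4]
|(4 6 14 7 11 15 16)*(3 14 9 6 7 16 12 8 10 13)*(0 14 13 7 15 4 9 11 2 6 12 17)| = |(0 14 16 9 12 8 10 7 2 6 11 4 15 17)(3 13)| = 14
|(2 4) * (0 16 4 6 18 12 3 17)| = 9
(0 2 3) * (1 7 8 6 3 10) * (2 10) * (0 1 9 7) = (0 10 9 7 8 6 3 1) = [10, 0, 2, 1, 4, 5, 3, 8, 6, 7, 9]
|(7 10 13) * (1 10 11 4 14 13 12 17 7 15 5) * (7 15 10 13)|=|(1 13 10 12 17 15 5)(4 14 7 11)|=28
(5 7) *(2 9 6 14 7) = (2 9 6 14 7 5) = [0, 1, 9, 3, 4, 2, 14, 5, 8, 6, 10, 11, 12, 13, 7]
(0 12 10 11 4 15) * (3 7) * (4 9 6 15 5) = (0 12 10 11 9 6 15)(3 7)(4 5) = [12, 1, 2, 7, 5, 4, 15, 3, 8, 6, 11, 9, 10, 13, 14, 0]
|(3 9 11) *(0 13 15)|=3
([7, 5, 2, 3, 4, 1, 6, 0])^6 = (7)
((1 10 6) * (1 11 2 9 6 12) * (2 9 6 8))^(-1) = ((1 10 12)(2 6 11 9 8))^(-1) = (1 12 10)(2 8 9 11 6)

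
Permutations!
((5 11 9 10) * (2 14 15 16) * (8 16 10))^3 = (2 10 9)(5 8 14)(11 16 15)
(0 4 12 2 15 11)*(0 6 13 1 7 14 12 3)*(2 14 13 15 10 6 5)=(0 4 3)(1 7 13)(2 10 6 15 11 5)(12 14)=[4, 7, 10, 0, 3, 2, 15, 13, 8, 9, 6, 5, 14, 1, 12, 11]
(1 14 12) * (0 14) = (0 14 12 1) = [14, 0, 2, 3, 4, 5, 6, 7, 8, 9, 10, 11, 1, 13, 12]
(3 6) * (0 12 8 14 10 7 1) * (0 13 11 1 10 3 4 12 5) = (0 5)(1 13 11)(3 6 4 12 8 14)(7 10) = [5, 13, 2, 6, 12, 0, 4, 10, 14, 9, 7, 1, 8, 11, 3]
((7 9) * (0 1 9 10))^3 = ((0 1 9 7 10))^3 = (0 7 1 10 9)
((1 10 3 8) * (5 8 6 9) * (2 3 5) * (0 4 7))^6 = ((0 4 7)(1 10 5 8)(2 3 6 9))^6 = (1 5)(2 6)(3 9)(8 10)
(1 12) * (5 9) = (1 12)(5 9) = [0, 12, 2, 3, 4, 9, 6, 7, 8, 5, 10, 11, 1]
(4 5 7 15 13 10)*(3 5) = (3 5 7 15 13 10 4) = [0, 1, 2, 5, 3, 7, 6, 15, 8, 9, 4, 11, 12, 10, 14, 13]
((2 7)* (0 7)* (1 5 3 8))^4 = (8)(0 7 2)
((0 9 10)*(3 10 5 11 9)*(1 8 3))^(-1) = ((0 1 8 3 10)(5 11 9))^(-1) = (0 10 3 8 1)(5 9 11)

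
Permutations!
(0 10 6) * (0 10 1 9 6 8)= (0 1 9 6 10 8)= [1, 9, 2, 3, 4, 5, 10, 7, 0, 6, 8]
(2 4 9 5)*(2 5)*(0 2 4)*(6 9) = [2, 1, 0, 3, 6, 5, 9, 7, 8, 4] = (0 2)(4 6 9)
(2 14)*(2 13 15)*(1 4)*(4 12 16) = (1 12 16 4)(2 14 13 15) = [0, 12, 14, 3, 1, 5, 6, 7, 8, 9, 10, 11, 16, 15, 13, 2, 4]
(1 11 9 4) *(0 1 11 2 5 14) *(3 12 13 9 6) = (0 1 2 5 14)(3 12 13 9 4 11 6) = [1, 2, 5, 12, 11, 14, 3, 7, 8, 4, 10, 6, 13, 9, 0]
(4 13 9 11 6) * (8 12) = [0, 1, 2, 3, 13, 5, 4, 7, 12, 11, 10, 6, 8, 9] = (4 13 9 11 6)(8 12)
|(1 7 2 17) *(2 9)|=5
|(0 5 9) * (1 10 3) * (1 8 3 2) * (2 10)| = |(10)(0 5 9)(1 2)(3 8)| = 6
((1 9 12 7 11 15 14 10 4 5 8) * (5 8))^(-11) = ((1 9 12 7 11 15 14 10 4 8))^(-11) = (1 8 4 10 14 15 11 7 12 9)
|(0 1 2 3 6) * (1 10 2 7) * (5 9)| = |(0 10 2 3 6)(1 7)(5 9)| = 10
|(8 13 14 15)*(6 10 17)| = |(6 10 17)(8 13 14 15)| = 12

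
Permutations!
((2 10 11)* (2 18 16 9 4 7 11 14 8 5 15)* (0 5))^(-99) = (0 8 14 10 2 15 5)(4 18)(7 16)(9 11)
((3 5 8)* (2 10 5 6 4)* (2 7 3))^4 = ((2 10 5 8)(3 6 4 7))^4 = (10)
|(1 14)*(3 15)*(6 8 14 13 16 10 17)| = 8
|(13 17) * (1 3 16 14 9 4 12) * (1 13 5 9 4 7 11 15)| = |(1 3 16 14 4 12 13 17 5 9 7 11 15)| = 13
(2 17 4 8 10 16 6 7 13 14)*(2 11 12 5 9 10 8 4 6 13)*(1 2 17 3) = (1 2 3)(5 9 10 16 13 14 11 12)(6 7 17) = [0, 2, 3, 1, 4, 9, 7, 17, 8, 10, 16, 12, 5, 14, 11, 15, 13, 6]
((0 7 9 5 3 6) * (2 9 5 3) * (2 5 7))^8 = (0 3 2 6 9)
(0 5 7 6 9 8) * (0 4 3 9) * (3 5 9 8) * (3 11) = (0 9 11 3 8 4 5 7 6) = [9, 1, 2, 8, 5, 7, 0, 6, 4, 11, 10, 3]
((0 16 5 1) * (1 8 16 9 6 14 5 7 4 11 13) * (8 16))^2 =(0 6 5 7 11 1 9 14 16 4 13)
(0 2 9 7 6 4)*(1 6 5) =(0 2 9 7 5 1 6 4) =[2, 6, 9, 3, 0, 1, 4, 5, 8, 7]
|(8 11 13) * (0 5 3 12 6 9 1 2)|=|(0 5 3 12 6 9 1 2)(8 11 13)|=24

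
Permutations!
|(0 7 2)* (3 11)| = |(0 7 2)(3 11)| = 6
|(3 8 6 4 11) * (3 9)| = |(3 8 6 4 11 9)| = 6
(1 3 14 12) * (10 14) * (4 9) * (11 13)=[0, 3, 2, 10, 9, 5, 6, 7, 8, 4, 14, 13, 1, 11, 12]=(1 3 10 14 12)(4 9)(11 13)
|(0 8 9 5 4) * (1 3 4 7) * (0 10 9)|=|(0 8)(1 3 4 10 9 5 7)|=14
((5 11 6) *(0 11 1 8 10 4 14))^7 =((0 11 6 5 1 8 10 4 14))^7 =(0 4 8 5 11 14 10 1 6)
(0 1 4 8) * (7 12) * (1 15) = [15, 4, 2, 3, 8, 5, 6, 12, 0, 9, 10, 11, 7, 13, 14, 1] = (0 15 1 4 8)(7 12)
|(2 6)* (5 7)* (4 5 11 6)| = 6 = |(2 4 5 7 11 6)|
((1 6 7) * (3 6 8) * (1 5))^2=(1 3 7)(5 8 6)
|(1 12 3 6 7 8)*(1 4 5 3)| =|(1 12)(3 6 7 8 4 5)| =6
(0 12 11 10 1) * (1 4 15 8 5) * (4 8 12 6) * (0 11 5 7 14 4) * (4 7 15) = (0 6)(1 11 10 8 15 12 5)(7 14) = [6, 11, 2, 3, 4, 1, 0, 14, 15, 9, 8, 10, 5, 13, 7, 12]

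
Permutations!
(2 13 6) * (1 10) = (1 10)(2 13 6) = [0, 10, 13, 3, 4, 5, 2, 7, 8, 9, 1, 11, 12, 6]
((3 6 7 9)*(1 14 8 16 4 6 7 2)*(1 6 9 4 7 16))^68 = (1 8 14)(3 4 16 9 7)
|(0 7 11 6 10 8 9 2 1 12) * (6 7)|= 8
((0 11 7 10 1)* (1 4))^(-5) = ((0 11 7 10 4 1))^(-5) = (0 11 7 10 4 1)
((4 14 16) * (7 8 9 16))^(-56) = ((4 14 7 8 9 16))^(-56) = (4 9 7)(8 14 16)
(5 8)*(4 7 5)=(4 7 5 8)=[0, 1, 2, 3, 7, 8, 6, 5, 4]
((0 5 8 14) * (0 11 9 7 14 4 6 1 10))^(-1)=((0 5 8 4 6 1 10)(7 14 11 9))^(-1)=(0 10 1 6 4 8 5)(7 9 11 14)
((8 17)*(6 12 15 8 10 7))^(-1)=(6 7 10 17 8 15 12)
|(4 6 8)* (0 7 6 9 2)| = 7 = |(0 7 6 8 4 9 2)|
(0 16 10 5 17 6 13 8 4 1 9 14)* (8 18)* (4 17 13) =[16, 9, 2, 3, 1, 13, 4, 7, 17, 14, 5, 11, 12, 18, 0, 15, 10, 6, 8] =(0 16 10 5 13 18 8 17 6 4 1 9 14)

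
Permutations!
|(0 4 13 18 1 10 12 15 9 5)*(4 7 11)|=12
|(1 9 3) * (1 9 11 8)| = |(1 11 8)(3 9)| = 6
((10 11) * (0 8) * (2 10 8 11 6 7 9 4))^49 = ((0 11 8)(2 10 6 7 9 4))^49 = (0 11 8)(2 10 6 7 9 4)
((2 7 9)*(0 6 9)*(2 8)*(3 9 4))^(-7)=((0 6 4 3 9 8 2 7))^(-7)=(0 6 4 3 9 8 2 7)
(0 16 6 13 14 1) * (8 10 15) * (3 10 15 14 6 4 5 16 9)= (0 9 3 10 14 1)(4 5 16)(6 13)(8 15)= [9, 0, 2, 10, 5, 16, 13, 7, 15, 3, 14, 11, 12, 6, 1, 8, 4]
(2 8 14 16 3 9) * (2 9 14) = (2 8)(3 14 16) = [0, 1, 8, 14, 4, 5, 6, 7, 2, 9, 10, 11, 12, 13, 16, 15, 3]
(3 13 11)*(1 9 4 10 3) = (1 9 4 10 3 13 11) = [0, 9, 2, 13, 10, 5, 6, 7, 8, 4, 3, 1, 12, 11]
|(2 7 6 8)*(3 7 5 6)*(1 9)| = |(1 9)(2 5 6 8)(3 7)| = 4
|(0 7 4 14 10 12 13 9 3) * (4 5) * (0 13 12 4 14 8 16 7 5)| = |(0 5 14 10 4 8 16 7)(3 13 9)| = 24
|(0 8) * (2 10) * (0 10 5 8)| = |(2 5 8 10)| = 4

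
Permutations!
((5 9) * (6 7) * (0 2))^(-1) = (0 2)(5 9)(6 7)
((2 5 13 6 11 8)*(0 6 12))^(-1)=((0 6 11 8 2 5 13 12))^(-1)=(0 12 13 5 2 8 11 6)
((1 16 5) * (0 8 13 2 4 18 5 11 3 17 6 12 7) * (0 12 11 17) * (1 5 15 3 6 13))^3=(0 16 2 15 8 17 4 3 1 13 18)(6 11)(7 12)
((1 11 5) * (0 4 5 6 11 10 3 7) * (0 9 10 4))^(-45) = ((1 4 5)(3 7 9 10)(6 11))^(-45) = (3 10 9 7)(6 11)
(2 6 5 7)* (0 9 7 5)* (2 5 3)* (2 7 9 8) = (9)(0 8 2 6)(3 7 5) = [8, 1, 6, 7, 4, 3, 0, 5, 2, 9]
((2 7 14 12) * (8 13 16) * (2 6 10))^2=((2 7 14 12 6 10)(8 13 16))^2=(2 14 6)(7 12 10)(8 16 13)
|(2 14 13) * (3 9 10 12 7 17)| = |(2 14 13)(3 9 10 12 7 17)| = 6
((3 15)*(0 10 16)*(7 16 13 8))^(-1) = (0 16 7 8 13 10)(3 15)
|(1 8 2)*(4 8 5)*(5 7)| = |(1 7 5 4 8 2)| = 6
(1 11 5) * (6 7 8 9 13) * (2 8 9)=[0, 11, 8, 3, 4, 1, 7, 9, 2, 13, 10, 5, 12, 6]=(1 11 5)(2 8)(6 7 9 13)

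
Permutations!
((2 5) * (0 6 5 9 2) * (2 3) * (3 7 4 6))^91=(0 9 6 3 7 5 2 4)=((0 3 2 9 7 4 6 5))^91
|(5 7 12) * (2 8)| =|(2 8)(5 7 12)| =6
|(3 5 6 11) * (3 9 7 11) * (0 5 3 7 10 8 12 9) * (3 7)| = |(0 5 6 3 7 11)(8 12 9 10)| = 12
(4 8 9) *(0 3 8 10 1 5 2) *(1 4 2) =(0 3 8 9 2)(1 5)(4 10) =[3, 5, 0, 8, 10, 1, 6, 7, 9, 2, 4]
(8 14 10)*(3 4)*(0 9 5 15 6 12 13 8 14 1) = [9, 0, 2, 4, 3, 15, 12, 7, 1, 5, 14, 11, 13, 8, 10, 6] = (0 9 5 15 6 12 13 8 1)(3 4)(10 14)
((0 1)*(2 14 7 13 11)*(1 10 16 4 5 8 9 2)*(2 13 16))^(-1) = ((0 10 2 14 7 16 4 5 8 9 13 11 1))^(-1) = (0 1 11 13 9 8 5 4 16 7 14 2 10)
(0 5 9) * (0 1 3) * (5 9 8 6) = (0 9 1 3)(5 8 6) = [9, 3, 2, 0, 4, 8, 5, 7, 6, 1]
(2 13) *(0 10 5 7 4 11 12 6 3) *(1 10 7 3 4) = (0 7 1 10 5 3)(2 13)(4 11 12 6) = [7, 10, 13, 0, 11, 3, 4, 1, 8, 9, 5, 12, 6, 2]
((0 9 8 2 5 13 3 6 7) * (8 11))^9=(0 7 6 3 13 5 2 8 11 9)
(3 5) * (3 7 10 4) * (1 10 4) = (1 10)(3 5 7 4) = [0, 10, 2, 5, 3, 7, 6, 4, 8, 9, 1]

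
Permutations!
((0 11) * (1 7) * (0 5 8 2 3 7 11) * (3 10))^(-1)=(1 7 3 10 2 8 5 11)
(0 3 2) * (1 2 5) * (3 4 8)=(0 4 8 3 5 1 2)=[4, 2, 0, 5, 8, 1, 6, 7, 3]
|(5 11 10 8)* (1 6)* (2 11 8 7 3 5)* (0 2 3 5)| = 8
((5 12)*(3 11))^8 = (12)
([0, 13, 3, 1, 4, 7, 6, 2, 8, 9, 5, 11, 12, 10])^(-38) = [0, 7, 10, 5, 4, 1, 6, 13, 8, 9, 3, 11, 12, 2]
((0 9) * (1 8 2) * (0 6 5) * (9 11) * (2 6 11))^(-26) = ((0 2 1 8 6 5)(9 11))^(-26) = (11)(0 6 1)(2 5 8)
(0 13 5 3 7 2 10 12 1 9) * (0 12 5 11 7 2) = (0 13 11 7)(1 9 12)(2 10 5 3) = [13, 9, 10, 2, 4, 3, 6, 0, 8, 12, 5, 7, 1, 11]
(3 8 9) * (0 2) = [2, 1, 0, 8, 4, 5, 6, 7, 9, 3] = (0 2)(3 8 9)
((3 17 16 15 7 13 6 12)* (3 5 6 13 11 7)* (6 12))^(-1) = ((3 17 16 15)(5 12)(7 11))^(-1) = (3 15 16 17)(5 12)(7 11)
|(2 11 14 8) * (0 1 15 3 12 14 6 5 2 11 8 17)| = |(0 1 15 3 12 14 17)(2 8 11 6 5)| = 35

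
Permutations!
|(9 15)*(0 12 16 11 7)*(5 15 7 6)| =9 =|(0 12 16 11 6 5 15 9 7)|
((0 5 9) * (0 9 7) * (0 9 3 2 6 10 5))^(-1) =(2 3 9 7 5 10 6)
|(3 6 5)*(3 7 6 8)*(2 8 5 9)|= |(2 8 3 5 7 6 9)|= 7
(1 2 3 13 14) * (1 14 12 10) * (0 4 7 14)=(0 4 7 14)(1 2 3 13 12 10)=[4, 2, 3, 13, 7, 5, 6, 14, 8, 9, 1, 11, 10, 12, 0]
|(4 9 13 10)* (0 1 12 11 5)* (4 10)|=|(0 1 12 11 5)(4 9 13)|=15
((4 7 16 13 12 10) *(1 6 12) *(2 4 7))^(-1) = ((1 6 12 10 7 16 13)(2 4))^(-1) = (1 13 16 7 10 12 6)(2 4)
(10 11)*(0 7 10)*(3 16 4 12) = [7, 1, 2, 16, 12, 5, 6, 10, 8, 9, 11, 0, 3, 13, 14, 15, 4] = (0 7 10 11)(3 16 4 12)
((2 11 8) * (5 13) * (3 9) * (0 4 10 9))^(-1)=((0 4 10 9 3)(2 11 8)(5 13))^(-1)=(0 3 9 10 4)(2 8 11)(5 13)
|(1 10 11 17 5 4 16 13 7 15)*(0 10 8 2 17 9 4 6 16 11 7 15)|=9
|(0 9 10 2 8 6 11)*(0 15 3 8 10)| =10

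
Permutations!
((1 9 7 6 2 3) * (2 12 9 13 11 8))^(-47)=(1 13 11 8 2 3)(6 12 9 7)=((1 13 11 8 2 3)(6 12 9 7))^(-47)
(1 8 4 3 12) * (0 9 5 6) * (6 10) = [9, 8, 2, 12, 3, 10, 0, 7, 4, 5, 6, 11, 1] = (0 9 5 10 6)(1 8 4 3 12)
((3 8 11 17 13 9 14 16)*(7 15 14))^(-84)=(3 7 11 14 13)(8 15 17 16 9)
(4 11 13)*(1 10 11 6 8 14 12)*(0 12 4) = (0 12 1 10 11 13)(4 6 8 14) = [12, 10, 2, 3, 6, 5, 8, 7, 14, 9, 11, 13, 1, 0, 4]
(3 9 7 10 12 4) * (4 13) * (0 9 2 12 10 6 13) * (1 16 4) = [9, 16, 12, 2, 3, 5, 13, 6, 8, 7, 10, 11, 0, 1, 14, 15, 4] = (0 9 7 6 13 1 16 4 3 2 12)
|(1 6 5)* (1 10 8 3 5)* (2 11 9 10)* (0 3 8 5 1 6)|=15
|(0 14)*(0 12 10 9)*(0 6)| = |(0 14 12 10 9 6)| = 6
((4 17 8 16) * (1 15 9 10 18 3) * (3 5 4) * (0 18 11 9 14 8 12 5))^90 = ((0 18)(1 15 14 8 16 3)(4 17 12 5)(9 10 11))^90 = (18)(4 12)(5 17)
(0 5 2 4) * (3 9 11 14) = (0 5 2 4)(3 9 11 14) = [5, 1, 4, 9, 0, 2, 6, 7, 8, 11, 10, 14, 12, 13, 3]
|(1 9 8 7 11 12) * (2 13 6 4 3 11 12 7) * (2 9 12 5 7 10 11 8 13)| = |(1 12)(3 8 9 13 6 4)(5 7)(10 11)| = 6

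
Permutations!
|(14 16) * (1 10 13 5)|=4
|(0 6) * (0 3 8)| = |(0 6 3 8)| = 4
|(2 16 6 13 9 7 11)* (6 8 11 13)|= 12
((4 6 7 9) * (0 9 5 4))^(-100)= (9)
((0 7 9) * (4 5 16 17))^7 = (0 7 9)(4 17 16 5)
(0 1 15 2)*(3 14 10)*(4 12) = [1, 15, 0, 14, 12, 5, 6, 7, 8, 9, 3, 11, 4, 13, 10, 2] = (0 1 15 2)(3 14 10)(4 12)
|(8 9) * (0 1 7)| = |(0 1 7)(8 9)| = 6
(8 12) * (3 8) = (3 8 12) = [0, 1, 2, 8, 4, 5, 6, 7, 12, 9, 10, 11, 3]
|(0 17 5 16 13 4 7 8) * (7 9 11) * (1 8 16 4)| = 11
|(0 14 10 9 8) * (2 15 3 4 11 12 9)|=11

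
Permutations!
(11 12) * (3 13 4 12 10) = [0, 1, 2, 13, 12, 5, 6, 7, 8, 9, 3, 10, 11, 4] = (3 13 4 12 11 10)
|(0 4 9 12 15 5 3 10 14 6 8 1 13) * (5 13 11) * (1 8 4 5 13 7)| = |(0 5 3 10 14 6 4 9 12 15 7 1 11 13)| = 14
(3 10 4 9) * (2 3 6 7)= (2 3 10 4 9 6 7)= [0, 1, 3, 10, 9, 5, 7, 2, 8, 6, 4]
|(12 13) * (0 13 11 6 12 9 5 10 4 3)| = |(0 13 9 5 10 4 3)(6 12 11)| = 21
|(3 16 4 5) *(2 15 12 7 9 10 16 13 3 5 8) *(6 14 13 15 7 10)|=13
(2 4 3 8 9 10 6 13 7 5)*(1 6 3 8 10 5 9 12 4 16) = (1 6 13 7 9 5 2 16)(3 10)(4 8 12) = [0, 6, 16, 10, 8, 2, 13, 9, 12, 5, 3, 11, 4, 7, 14, 15, 1]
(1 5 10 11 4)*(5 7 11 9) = (1 7 11 4)(5 10 9) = [0, 7, 2, 3, 1, 10, 6, 11, 8, 5, 9, 4]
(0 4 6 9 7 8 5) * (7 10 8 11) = (0 4 6 9 10 8 5)(7 11) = [4, 1, 2, 3, 6, 0, 9, 11, 5, 10, 8, 7]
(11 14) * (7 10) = (7 10)(11 14) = [0, 1, 2, 3, 4, 5, 6, 10, 8, 9, 7, 14, 12, 13, 11]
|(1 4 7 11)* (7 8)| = 5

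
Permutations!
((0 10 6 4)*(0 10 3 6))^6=((0 3 6 4 10))^6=(0 3 6 4 10)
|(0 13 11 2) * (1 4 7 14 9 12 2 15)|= 11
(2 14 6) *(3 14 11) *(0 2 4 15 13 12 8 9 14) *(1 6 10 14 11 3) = [2, 6, 3, 0, 15, 5, 4, 7, 9, 11, 14, 1, 8, 12, 10, 13] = (0 2 3)(1 6 4 15 13 12 8 9 11)(10 14)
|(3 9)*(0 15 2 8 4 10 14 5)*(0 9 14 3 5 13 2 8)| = 18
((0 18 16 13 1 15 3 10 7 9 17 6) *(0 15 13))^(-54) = (18)(3 7 17 15 10 9 6) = ((0 18 16)(1 13)(3 10 7 9 17 6 15))^(-54)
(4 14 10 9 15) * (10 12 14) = [0, 1, 2, 3, 10, 5, 6, 7, 8, 15, 9, 11, 14, 13, 12, 4] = (4 10 9 15)(12 14)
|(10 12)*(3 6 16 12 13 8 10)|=|(3 6 16 12)(8 10 13)|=12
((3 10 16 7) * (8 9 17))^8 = ((3 10 16 7)(8 9 17))^8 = (8 17 9)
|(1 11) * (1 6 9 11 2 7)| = 3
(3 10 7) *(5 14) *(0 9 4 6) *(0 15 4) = (0 9)(3 10 7)(4 6 15)(5 14) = [9, 1, 2, 10, 6, 14, 15, 3, 8, 0, 7, 11, 12, 13, 5, 4]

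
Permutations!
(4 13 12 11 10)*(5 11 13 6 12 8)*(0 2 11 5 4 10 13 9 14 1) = [2, 0, 11, 3, 6, 5, 12, 7, 4, 14, 10, 13, 9, 8, 1] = (0 2 11 13 8 4 6 12 9 14 1)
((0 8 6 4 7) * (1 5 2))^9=(0 7 4 6 8)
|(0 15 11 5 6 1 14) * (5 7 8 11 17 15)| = |(0 5 6 1 14)(7 8 11)(15 17)| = 30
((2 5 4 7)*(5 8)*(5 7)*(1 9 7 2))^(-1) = (1 7 9)(2 8)(4 5)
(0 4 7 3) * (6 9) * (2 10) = (0 4 7 3)(2 10)(6 9) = [4, 1, 10, 0, 7, 5, 9, 3, 8, 6, 2]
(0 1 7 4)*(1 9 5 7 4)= [9, 4, 2, 3, 0, 7, 6, 1, 8, 5]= (0 9 5 7 1 4)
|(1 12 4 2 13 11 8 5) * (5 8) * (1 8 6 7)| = |(1 12 4 2 13 11 5 8 6 7)| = 10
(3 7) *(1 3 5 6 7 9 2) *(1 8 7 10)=(1 3 9 2 8 7 5 6 10)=[0, 3, 8, 9, 4, 6, 10, 5, 7, 2, 1]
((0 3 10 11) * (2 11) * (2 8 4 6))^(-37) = (0 8 2 3 4 11 10 6)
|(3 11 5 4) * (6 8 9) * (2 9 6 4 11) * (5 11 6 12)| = 4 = |(2 9 4 3)(5 6 8 12)|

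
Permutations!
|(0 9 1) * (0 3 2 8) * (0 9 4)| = 10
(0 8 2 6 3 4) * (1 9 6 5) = [8, 9, 5, 4, 0, 1, 3, 7, 2, 6] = (0 8 2 5 1 9 6 3 4)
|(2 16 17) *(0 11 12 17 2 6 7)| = |(0 11 12 17 6 7)(2 16)| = 6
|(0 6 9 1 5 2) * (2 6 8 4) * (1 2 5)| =|(0 8 4 5 6 9 2)| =7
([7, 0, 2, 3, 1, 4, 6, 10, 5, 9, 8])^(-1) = [1, 4, 2, 3, 5, 8, 6, 0, 10, 9, 7]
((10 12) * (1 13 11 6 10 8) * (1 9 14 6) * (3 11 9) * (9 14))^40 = (1 10 11 6 3 14 8 13 12)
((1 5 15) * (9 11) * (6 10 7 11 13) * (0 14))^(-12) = (15)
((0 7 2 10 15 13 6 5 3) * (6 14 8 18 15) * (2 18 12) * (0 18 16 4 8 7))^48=((2 10 6 5 3 18 15 13 14 7 16 4 8 12))^48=(2 15 8 3 16 6 14)(4 5 7 10 13 12 18)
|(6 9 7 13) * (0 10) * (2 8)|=4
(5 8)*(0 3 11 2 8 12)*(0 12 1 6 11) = [3, 6, 8, 0, 4, 1, 11, 7, 5, 9, 10, 2, 12] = (12)(0 3)(1 6 11 2 8 5)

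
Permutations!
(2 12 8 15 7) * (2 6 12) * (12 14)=[0, 1, 2, 3, 4, 5, 14, 6, 15, 9, 10, 11, 8, 13, 12, 7]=(6 14 12 8 15 7)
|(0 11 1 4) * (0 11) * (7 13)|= 6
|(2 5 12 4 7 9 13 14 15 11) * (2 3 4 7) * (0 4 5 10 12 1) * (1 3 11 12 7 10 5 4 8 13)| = 20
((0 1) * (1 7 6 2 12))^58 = ((0 7 6 2 12 1))^58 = (0 12 6)(1 2 7)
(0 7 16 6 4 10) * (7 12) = (0 12 7 16 6 4 10) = [12, 1, 2, 3, 10, 5, 4, 16, 8, 9, 0, 11, 7, 13, 14, 15, 6]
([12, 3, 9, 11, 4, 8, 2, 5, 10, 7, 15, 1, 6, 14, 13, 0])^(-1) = (0 15 10 8 5 7 9 2 6 12)(1 11 3)(13 14)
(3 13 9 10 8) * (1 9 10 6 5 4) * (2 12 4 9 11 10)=(1 11 10 8 3 13 2 12 4)(5 9 6)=[0, 11, 12, 13, 1, 9, 5, 7, 3, 6, 8, 10, 4, 2]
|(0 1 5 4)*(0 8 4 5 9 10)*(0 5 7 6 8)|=9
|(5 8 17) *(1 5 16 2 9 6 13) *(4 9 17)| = 21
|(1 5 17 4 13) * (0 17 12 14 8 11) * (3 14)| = 11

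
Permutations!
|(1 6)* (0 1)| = 3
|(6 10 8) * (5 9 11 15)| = 12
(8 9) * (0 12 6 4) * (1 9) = (0 12 6 4)(1 9 8) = [12, 9, 2, 3, 0, 5, 4, 7, 1, 8, 10, 11, 6]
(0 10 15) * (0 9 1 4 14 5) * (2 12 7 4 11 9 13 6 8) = (0 10 15 13 6 8 2 12 7 4 14 5)(1 11 9) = [10, 11, 12, 3, 14, 0, 8, 4, 2, 1, 15, 9, 7, 6, 5, 13]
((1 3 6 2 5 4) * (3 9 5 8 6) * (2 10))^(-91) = ((1 9 5 4)(2 8 6 10))^(-91) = (1 9 5 4)(2 8 6 10)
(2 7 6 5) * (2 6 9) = (2 7 9)(5 6) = [0, 1, 7, 3, 4, 6, 5, 9, 8, 2]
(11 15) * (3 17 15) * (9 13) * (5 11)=(3 17 15 5 11)(9 13)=[0, 1, 2, 17, 4, 11, 6, 7, 8, 13, 10, 3, 12, 9, 14, 5, 16, 15]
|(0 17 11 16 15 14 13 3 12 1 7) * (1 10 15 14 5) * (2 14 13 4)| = 12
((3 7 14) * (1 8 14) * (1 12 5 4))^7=((1 8 14 3 7 12 5 4))^7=(1 4 5 12 7 3 14 8)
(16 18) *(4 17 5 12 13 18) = (4 17 5 12 13 18 16) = [0, 1, 2, 3, 17, 12, 6, 7, 8, 9, 10, 11, 13, 18, 14, 15, 4, 5, 16]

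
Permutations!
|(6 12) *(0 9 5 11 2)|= 10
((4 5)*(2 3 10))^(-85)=((2 3 10)(4 5))^(-85)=(2 10 3)(4 5)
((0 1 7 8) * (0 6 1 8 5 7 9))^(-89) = (0 8 6 1 9)(5 7)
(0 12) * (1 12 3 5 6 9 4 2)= (0 3 5 6 9 4 2 1 12)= [3, 12, 1, 5, 2, 6, 9, 7, 8, 4, 10, 11, 0]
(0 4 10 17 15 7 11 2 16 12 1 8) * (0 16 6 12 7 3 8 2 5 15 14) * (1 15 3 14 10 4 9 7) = (0 9 7 11 5 3 8 16 1 2 6 12 15 14)(10 17) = [9, 2, 6, 8, 4, 3, 12, 11, 16, 7, 17, 5, 15, 13, 0, 14, 1, 10]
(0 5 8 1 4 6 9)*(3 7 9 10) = (0 5 8 1 4 6 10 3 7 9) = [5, 4, 2, 7, 6, 8, 10, 9, 1, 0, 3]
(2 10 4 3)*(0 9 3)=(0 9 3 2 10 4)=[9, 1, 10, 2, 0, 5, 6, 7, 8, 3, 4]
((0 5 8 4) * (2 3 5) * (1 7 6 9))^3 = (0 5)(1 9 6 7)(2 8)(3 4)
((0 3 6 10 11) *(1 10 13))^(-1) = (0 11 10 1 13 6 3)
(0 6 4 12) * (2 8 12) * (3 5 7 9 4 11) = (0 6 11 3 5 7 9 4 2 8 12) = [6, 1, 8, 5, 2, 7, 11, 9, 12, 4, 10, 3, 0]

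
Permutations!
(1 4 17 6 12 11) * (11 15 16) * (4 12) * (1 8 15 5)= [0, 12, 2, 3, 17, 1, 4, 7, 15, 9, 10, 8, 5, 13, 14, 16, 11, 6]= (1 12 5)(4 17 6)(8 15 16 11)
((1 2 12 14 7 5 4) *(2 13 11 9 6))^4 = (1 6 7 13 2 5 11 12 4 9 14)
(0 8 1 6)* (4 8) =(0 4 8 1 6) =[4, 6, 2, 3, 8, 5, 0, 7, 1]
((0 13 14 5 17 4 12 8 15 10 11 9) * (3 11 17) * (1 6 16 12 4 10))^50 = ((0 13 14 5 3 11 9)(1 6 16 12 8 15)(10 17))^50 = (17)(0 13 14 5 3 11 9)(1 16 8)(6 12 15)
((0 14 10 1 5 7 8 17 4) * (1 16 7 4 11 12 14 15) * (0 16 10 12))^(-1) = (0 11 17 8 7 16 4 5 1 15)(12 14)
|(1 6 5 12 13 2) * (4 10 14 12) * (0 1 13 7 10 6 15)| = |(0 1 15)(2 13)(4 6 5)(7 10 14 12)| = 12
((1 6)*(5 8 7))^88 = (5 8 7)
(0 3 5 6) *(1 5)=(0 3 1 5 6)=[3, 5, 2, 1, 4, 6, 0]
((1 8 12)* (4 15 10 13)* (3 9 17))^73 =((1 8 12)(3 9 17)(4 15 10 13))^73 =(1 8 12)(3 9 17)(4 15 10 13)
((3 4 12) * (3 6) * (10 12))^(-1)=(3 6 12 10 4)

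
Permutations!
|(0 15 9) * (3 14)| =|(0 15 9)(3 14)| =6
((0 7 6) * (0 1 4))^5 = (7)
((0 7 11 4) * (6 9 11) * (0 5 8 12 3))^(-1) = (0 3 12 8 5 4 11 9 6 7)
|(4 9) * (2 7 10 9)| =5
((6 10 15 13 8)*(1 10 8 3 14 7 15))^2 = (3 7 13 14 15)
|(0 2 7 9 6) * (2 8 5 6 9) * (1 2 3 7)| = 4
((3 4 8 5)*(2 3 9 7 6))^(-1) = ((2 3 4 8 5 9 7 6))^(-1) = (2 6 7 9 5 8 4 3)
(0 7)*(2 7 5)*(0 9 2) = (0 5)(2 7 9) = [5, 1, 7, 3, 4, 0, 6, 9, 8, 2]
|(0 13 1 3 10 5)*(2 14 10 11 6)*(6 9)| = 11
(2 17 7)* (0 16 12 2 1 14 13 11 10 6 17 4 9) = (0 16 12 2 4 9)(1 14 13 11 10 6 17 7) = [16, 14, 4, 3, 9, 5, 17, 1, 8, 0, 6, 10, 2, 11, 13, 15, 12, 7]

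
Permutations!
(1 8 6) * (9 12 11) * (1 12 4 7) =[0, 8, 2, 3, 7, 5, 12, 1, 6, 4, 10, 9, 11] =(1 8 6 12 11 9 4 7)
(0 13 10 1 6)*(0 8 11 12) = [13, 6, 2, 3, 4, 5, 8, 7, 11, 9, 1, 12, 0, 10] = (0 13 10 1 6 8 11 12)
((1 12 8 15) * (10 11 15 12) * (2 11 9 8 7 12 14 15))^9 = (1 8)(2 11)(7 12)(9 15)(10 14)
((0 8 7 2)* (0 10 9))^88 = (0 10 7)(2 8 9)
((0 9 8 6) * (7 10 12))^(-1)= ((0 9 8 6)(7 10 12))^(-1)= (0 6 8 9)(7 12 10)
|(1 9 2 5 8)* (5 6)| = 6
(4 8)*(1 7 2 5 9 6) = [0, 7, 5, 3, 8, 9, 1, 2, 4, 6] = (1 7 2 5 9 6)(4 8)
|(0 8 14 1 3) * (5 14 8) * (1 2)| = 6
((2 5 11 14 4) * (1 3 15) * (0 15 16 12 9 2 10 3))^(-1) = (0 1 15)(2 9 12 16 3 10 4 14 11 5)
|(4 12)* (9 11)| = |(4 12)(9 11)| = 2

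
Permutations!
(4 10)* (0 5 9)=(0 5 9)(4 10)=[5, 1, 2, 3, 10, 9, 6, 7, 8, 0, 4]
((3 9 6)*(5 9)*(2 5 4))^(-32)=((2 5 9 6 3 4))^(-32)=(2 3 9)(4 6 5)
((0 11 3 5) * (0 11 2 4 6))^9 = (11)(0 2 4 6) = ((0 2 4 6)(3 5 11))^9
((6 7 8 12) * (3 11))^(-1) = (3 11)(6 12 8 7)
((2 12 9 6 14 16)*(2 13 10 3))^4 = (2 14 3 6 10 9 13 12 16)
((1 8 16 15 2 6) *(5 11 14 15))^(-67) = ((1 8 16 5 11 14 15 2 6))^(-67) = (1 14 8 15 16 2 5 6 11)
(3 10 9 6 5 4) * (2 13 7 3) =(2 13 7 3 10 9 6 5 4) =[0, 1, 13, 10, 2, 4, 5, 3, 8, 6, 9, 11, 12, 7]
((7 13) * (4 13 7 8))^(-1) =((4 13 8))^(-1) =(4 8 13)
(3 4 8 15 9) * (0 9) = (0 9 3 4 8 15) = [9, 1, 2, 4, 8, 5, 6, 7, 15, 3, 10, 11, 12, 13, 14, 0]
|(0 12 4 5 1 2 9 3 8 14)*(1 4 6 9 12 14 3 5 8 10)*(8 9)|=|(0 14)(1 2 12 6 8 3 10)(4 9 5)|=42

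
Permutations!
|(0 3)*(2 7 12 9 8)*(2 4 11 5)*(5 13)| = 18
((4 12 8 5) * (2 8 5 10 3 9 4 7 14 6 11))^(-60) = ((2 8 10 3 9 4 12 5 7 14 6 11))^(-60) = (14)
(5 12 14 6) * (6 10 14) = (5 12 6)(10 14) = [0, 1, 2, 3, 4, 12, 5, 7, 8, 9, 14, 11, 6, 13, 10]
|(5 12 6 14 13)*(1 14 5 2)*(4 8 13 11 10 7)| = |(1 14 11 10 7 4 8 13 2)(5 12 6)| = 9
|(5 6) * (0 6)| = |(0 6 5)| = 3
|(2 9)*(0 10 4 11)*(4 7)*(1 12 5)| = |(0 10 7 4 11)(1 12 5)(2 9)| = 30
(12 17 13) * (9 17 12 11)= (9 17 13 11)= [0, 1, 2, 3, 4, 5, 6, 7, 8, 17, 10, 9, 12, 11, 14, 15, 16, 13]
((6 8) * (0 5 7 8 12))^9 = (0 8)(5 6)(7 12) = ((0 5 7 8 6 12))^9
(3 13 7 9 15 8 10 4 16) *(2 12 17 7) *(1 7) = (1 7 9 15 8 10 4 16 3 13 2 12 17) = [0, 7, 12, 13, 16, 5, 6, 9, 10, 15, 4, 11, 17, 2, 14, 8, 3, 1]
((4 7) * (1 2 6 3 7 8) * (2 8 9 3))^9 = (1 8)(2 6)(3 7 4 9)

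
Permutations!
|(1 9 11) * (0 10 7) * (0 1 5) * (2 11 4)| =9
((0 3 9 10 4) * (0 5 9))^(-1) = (0 3)(4 10 9 5)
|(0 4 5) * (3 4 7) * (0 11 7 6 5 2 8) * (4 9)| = |(0 6 5 11 7 3 9 4 2 8)| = 10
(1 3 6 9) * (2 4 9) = (1 3 6 2 4 9) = [0, 3, 4, 6, 9, 5, 2, 7, 8, 1]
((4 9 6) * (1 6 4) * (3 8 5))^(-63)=(1 6)(4 9)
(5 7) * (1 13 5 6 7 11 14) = (1 13 5 11 14)(6 7) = [0, 13, 2, 3, 4, 11, 7, 6, 8, 9, 10, 14, 12, 5, 1]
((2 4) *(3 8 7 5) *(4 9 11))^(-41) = (2 4 11 9)(3 5 7 8)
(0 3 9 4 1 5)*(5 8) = [3, 8, 2, 9, 1, 0, 6, 7, 5, 4] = (0 3 9 4 1 8 5)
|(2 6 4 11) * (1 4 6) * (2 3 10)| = |(1 4 11 3 10 2)| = 6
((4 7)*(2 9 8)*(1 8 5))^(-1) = (1 5 9 2 8)(4 7)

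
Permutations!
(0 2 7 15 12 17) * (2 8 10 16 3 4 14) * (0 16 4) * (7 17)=(0 8 10 4 14 2 17 16 3)(7 15 12)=[8, 1, 17, 0, 14, 5, 6, 15, 10, 9, 4, 11, 7, 13, 2, 12, 3, 16]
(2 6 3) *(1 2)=(1 2 6 3)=[0, 2, 6, 1, 4, 5, 3]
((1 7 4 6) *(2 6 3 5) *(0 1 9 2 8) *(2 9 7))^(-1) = (9)(0 8 5 3 4 7 6 2 1)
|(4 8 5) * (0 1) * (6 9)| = 6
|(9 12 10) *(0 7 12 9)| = 4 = |(0 7 12 10)|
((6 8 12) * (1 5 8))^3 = (1 12 5 6 8)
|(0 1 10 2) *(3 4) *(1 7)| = |(0 7 1 10 2)(3 4)| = 10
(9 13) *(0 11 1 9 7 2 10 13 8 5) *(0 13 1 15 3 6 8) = (0 11 15 3 6 8 5 13 7 2 10 1 9) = [11, 9, 10, 6, 4, 13, 8, 2, 5, 0, 1, 15, 12, 7, 14, 3]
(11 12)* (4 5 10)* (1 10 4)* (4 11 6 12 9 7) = (1 10)(4 5 11 9 7)(6 12) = [0, 10, 2, 3, 5, 11, 12, 4, 8, 7, 1, 9, 6]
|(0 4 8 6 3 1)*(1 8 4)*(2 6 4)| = 10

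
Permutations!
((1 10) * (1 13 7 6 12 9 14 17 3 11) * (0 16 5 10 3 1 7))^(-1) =(0 13 10 5 16)(1 17 14 9 12 6 7 11 3) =((0 16 5 10 13)(1 3 11 7 6 12 9 14 17))^(-1)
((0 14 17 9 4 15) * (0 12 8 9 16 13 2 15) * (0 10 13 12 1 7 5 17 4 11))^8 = ((0 14 4 10 13 2 15 1 7 5 17 16 12 8 9 11))^8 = (0 7)(1 11)(2 8)(4 17)(5 14)(9 15)(10 16)(12 13)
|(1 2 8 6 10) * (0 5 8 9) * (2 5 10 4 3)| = |(0 10 1 5 8 6 4 3 2 9)| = 10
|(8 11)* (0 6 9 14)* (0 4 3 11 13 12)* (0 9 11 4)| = 8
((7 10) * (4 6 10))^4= (10)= ((4 6 10 7))^4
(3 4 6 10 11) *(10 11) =(3 4 6 11) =[0, 1, 2, 4, 6, 5, 11, 7, 8, 9, 10, 3]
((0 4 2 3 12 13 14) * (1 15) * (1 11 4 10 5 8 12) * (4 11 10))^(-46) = ((0 4 2 3 1 15 10 5 8 12 13 14))^(-46) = (0 2 1 10 8 13)(3 15 5 12 14 4)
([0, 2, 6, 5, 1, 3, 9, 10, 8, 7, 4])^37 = (1 6 7 4 2 9 10)(3 5)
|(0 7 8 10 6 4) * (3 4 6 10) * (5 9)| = |(10)(0 7 8 3 4)(5 9)| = 10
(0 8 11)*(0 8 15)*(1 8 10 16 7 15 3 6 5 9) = [3, 8, 2, 6, 4, 9, 5, 15, 11, 1, 16, 10, 12, 13, 14, 0, 7] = (0 3 6 5 9 1 8 11 10 16 7 15)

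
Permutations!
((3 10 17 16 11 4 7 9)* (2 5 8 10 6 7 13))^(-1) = ((2 5 8 10 17 16 11 4 13)(3 6 7 9))^(-1) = (2 13 4 11 16 17 10 8 5)(3 9 7 6)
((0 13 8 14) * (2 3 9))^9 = ((0 13 8 14)(2 3 9))^9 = (0 13 8 14)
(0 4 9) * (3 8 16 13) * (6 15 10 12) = (0 4 9)(3 8 16 13)(6 15 10 12) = [4, 1, 2, 8, 9, 5, 15, 7, 16, 0, 12, 11, 6, 3, 14, 10, 13]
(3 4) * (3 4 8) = [0, 1, 2, 8, 4, 5, 6, 7, 3] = (3 8)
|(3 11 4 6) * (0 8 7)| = 12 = |(0 8 7)(3 11 4 6)|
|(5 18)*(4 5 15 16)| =|(4 5 18 15 16)| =5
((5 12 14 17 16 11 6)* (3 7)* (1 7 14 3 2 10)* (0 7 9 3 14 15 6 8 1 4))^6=((0 7 2 10 4)(1 9 3 15 6 5 12 14 17 16 11 8))^6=(0 7 2 10 4)(1 12)(3 17)(5 8)(6 11)(9 14)(15 16)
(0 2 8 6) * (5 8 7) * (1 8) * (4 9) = [2, 8, 7, 3, 9, 1, 0, 5, 6, 4] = (0 2 7 5 1 8 6)(4 9)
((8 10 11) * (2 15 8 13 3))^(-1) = (2 3 13 11 10 8 15)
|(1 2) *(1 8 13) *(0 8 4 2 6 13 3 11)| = |(0 8 3 11)(1 6 13)(2 4)| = 12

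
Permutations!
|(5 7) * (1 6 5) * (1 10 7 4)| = |(1 6 5 4)(7 10)| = 4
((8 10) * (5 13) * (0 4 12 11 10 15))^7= (15)(5 13)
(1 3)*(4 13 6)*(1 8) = (1 3 8)(4 13 6) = [0, 3, 2, 8, 13, 5, 4, 7, 1, 9, 10, 11, 12, 6]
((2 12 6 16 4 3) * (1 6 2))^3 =(1 4 6 3 16)(2 12)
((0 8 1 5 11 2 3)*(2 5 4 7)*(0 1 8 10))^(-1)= (0 10)(1 3 2 7 4)(5 11)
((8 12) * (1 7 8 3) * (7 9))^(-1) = (1 3 12 8 7 9)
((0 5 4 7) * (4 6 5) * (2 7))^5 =((0 4 2 7)(5 6))^5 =(0 4 2 7)(5 6)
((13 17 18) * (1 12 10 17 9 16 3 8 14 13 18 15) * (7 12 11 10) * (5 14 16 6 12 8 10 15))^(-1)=(18)(1 15 11)(3 16 8 7 12 6 9 13 14 5 17 10)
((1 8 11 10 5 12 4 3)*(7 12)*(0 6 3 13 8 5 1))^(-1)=(0 3 6)(1 10 11 8 13 4 12 7 5)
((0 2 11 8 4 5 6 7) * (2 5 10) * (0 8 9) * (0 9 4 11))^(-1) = (0 2 10 4 11 8 7 6 5)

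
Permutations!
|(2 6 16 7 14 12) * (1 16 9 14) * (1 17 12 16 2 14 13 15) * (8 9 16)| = |(1 2 6 16 7 17 12 14 8 9 13 15)| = 12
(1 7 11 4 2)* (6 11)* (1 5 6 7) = [0, 1, 5, 3, 2, 6, 11, 7, 8, 9, 10, 4] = (2 5 6 11 4)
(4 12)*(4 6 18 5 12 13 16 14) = (4 13 16 14)(5 12 6 18) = [0, 1, 2, 3, 13, 12, 18, 7, 8, 9, 10, 11, 6, 16, 4, 15, 14, 17, 5]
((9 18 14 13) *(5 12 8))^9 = ((5 12 8)(9 18 14 13))^9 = (9 18 14 13)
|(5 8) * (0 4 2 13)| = 4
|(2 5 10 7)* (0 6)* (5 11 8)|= |(0 6)(2 11 8 5 10 7)|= 6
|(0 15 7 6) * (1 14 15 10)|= 7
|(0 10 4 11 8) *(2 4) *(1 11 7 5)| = |(0 10 2 4 7 5 1 11 8)| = 9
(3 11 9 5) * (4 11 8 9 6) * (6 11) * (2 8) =[0, 1, 8, 2, 6, 3, 4, 7, 9, 5, 10, 11] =(11)(2 8 9 5 3)(4 6)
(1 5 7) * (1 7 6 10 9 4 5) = (4 5 6 10 9) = [0, 1, 2, 3, 5, 6, 10, 7, 8, 4, 9]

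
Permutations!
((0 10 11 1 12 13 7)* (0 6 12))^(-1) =((0 10 11 1)(6 12 13 7))^(-1) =(0 1 11 10)(6 7 13 12)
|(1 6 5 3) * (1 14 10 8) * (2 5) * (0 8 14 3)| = |(0 8 1 6 2 5)(10 14)| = 6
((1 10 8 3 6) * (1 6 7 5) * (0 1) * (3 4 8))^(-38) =((0 1 10 3 7 5)(4 8))^(-38) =(0 7 10)(1 5 3)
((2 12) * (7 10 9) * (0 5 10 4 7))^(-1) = (0 9 10 5)(2 12)(4 7)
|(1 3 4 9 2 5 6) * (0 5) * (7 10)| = |(0 5 6 1 3 4 9 2)(7 10)| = 8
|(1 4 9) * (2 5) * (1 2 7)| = 6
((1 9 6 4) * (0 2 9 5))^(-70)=(9)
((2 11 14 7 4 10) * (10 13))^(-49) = ((2 11 14 7 4 13 10))^(-49) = (14)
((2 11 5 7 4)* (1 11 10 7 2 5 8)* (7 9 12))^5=((1 11 8)(2 10 9 12 7 4 5))^5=(1 8 11)(2 4 12 10 5 7 9)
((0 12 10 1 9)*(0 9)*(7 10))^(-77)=((0 12 7 10 1))^(-77)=(0 10 12 1 7)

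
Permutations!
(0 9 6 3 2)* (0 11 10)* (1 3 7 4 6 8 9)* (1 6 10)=(0 6 7 4 10)(1 3 2 11)(8 9)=[6, 3, 11, 2, 10, 5, 7, 4, 9, 8, 0, 1]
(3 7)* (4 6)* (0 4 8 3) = [4, 1, 2, 7, 6, 5, 8, 0, 3] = (0 4 6 8 3 7)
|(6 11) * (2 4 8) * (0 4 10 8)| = 6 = |(0 4)(2 10 8)(6 11)|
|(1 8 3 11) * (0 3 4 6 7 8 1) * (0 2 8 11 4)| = |(0 3 4 6 7 11 2 8)| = 8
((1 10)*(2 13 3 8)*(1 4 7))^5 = (1 10 4 7)(2 13 3 8)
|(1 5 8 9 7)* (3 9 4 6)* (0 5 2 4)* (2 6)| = |(0 5 8)(1 6 3 9 7)(2 4)| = 30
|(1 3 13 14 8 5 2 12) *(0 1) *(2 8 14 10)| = 14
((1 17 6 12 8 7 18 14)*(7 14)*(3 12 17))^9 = ((1 3 12 8 14)(6 17)(7 18))^9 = (1 14 8 12 3)(6 17)(7 18)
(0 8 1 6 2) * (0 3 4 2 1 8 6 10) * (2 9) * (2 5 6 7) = (0 7 2 3 4 9 5 6 1 10) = [7, 10, 3, 4, 9, 6, 1, 2, 8, 5, 0]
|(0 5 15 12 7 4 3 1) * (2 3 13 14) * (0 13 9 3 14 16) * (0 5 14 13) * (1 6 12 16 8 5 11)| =|(0 14 2 13 8 5 15 16 11 1)(3 6 12 7 4 9)| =30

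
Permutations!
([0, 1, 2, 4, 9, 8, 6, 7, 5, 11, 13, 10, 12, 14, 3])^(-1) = [0, 1, 2, 14, 3, 8, 6, 7, 5, 4, 11, 9, 12, 10, 13]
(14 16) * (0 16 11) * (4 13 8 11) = [16, 1, 2, 3, 13, 5, 6, 7, 11, 9, 10, 0, 12, 8, 4, 15, 14] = (0 16 14 4 13 8 11)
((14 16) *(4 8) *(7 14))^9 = (16)(4 8)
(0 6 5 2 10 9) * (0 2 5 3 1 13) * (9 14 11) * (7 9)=(0 6 3 1 13)(2 10 14 11 7 9)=[6, 13, 10, 1, 4, 5, 3, 9, 8, 2, 14, 7, 12, 0, 11]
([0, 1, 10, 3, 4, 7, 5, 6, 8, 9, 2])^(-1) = [0, 1, 10, 3, 4, 6, 7, 5, 8, 9, 2]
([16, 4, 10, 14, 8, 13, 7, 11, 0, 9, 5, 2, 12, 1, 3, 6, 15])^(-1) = [8, 13, 11, 14, 1, 10, 15, 6, 4, 9, 2, 7, 12, 5, 3, 16, 0]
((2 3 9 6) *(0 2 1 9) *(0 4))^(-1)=((0 2 3 4)(1 9 6))^(-1)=(0 4 3 2)(1 6 9)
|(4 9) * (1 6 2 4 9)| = 4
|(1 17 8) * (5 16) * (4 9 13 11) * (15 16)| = 12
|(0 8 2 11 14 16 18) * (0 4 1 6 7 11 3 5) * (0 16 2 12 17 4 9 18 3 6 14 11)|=30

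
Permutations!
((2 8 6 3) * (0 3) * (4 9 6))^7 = ((0 3 2 8 4 9 6))^7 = (9)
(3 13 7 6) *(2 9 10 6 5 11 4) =[0, 1, 9, 13, 2, 11, 3, 5, 8, 10, 6, 4, 12, 7] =(2 9 10 6 3 13 7 5 11 4)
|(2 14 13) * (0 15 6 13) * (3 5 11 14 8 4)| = 11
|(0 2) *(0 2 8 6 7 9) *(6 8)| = 4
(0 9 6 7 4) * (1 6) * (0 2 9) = [0, 6, 9, 3, 2, 5, 7, 4, 8, 1] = (1 6 7 4 2 9)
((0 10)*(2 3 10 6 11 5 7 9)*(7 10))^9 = (0 10 5 11 6)(2 3 7 9)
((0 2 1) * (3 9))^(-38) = ((0 2 1)(3 9))^(-38) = (9)(0 2 1)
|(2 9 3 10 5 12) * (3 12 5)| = |(2 9 12)(3 10)| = 6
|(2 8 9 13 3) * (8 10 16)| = |(2 10 16 8 9 13 3)| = 7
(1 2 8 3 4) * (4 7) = (1 2 8 3 7 4) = [0, 2, 8, 7, 1, 5, 6, 4, 3]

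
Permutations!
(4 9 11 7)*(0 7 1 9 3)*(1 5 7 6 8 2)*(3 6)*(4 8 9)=[3, 4, 1, 0, 6, 7, 9, 8, 2, 11, 10, 5]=(0 3)(1 4 6 9 11 5 7 8 2)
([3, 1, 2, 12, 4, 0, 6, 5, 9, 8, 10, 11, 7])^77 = [12, 1, 2, 7, 4, 3, 6, 0, 9, 8, 10, 11, 5]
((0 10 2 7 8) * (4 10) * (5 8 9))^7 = ((0 4 10 2 7 9 5 8))^7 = (0 8 5 9 7 2 10 4)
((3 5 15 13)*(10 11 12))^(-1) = ((3 5 15 13)(10 11 12))^(-1) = (3 13 15 5)(10 12 11)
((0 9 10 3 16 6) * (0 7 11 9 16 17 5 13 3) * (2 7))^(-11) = (0 11 6 10 7 16 9 2)(3 17 5 13)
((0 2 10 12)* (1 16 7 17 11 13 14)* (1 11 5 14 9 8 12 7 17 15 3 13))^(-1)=((0 2 10 7 15 3 13 9 8 12)(1 16 17 5 14 11))^(-1)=(0 12 8 9 13 3 15 7 10 2)(1 11 14 5 17 16)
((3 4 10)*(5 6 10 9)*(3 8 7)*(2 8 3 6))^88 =((2 8 7 6 10 3 4 9 5))^88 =(2 9 3 6 8 5 4 10 7)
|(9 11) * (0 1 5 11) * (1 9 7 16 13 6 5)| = 6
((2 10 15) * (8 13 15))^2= (2 8 15 10 13)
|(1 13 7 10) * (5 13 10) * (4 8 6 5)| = |(1 10)(4 8 6 5 13 7)| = 6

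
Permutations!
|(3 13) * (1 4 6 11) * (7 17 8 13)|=|(1 4 6 11)(3 7 17 8 13)|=20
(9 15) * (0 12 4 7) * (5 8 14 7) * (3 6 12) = (0 3 6 12 4 5 8 14 7)(9 15) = [3, 1, 2, 6, 5, 8, 12, 0, 14, 15, 10, 11, 4, 13, 7, 9]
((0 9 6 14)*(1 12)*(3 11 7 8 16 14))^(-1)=(0 14 16 8 7 11 3 6 9)(1 12)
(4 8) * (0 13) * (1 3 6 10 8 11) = (0 13)(1 3 6 10 8 4 11) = [13, 3, 2, 6, 11, 5, 10, 7, 4, 9, 8, 1, 12, 0]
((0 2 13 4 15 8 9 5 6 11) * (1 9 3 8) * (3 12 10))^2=(0 13 15 9 6)(1 5 11 2 4)(3 12)(8 10)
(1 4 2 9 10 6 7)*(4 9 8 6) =(1 9 10 4 2 8 6 7) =[0, 9, 8, 3, 2, 5, 7, 1, 6, 10, 4]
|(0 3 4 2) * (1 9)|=|(0 3 4 2)(1 9)|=4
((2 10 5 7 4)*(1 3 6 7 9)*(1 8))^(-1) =(1 8 9 5 10 2 4 7 6 3)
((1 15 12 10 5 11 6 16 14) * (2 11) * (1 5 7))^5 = (2 5 14 16 6 11)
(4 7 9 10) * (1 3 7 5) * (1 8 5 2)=(1 3 7 9 10 4 2)(5 8)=[0, 3, 1, 7, 2, 8, 6, 9, 5, 10, 4]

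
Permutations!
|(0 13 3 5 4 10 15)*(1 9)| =14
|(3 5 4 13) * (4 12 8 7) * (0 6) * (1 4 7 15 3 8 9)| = 18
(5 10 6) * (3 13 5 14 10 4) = (3 13 5 4)(6 14 10) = [0, 1, 2, 13, 3, 4, 14, 7, 8, 9, 6, 11, 12, 5, 10]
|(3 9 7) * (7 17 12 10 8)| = 7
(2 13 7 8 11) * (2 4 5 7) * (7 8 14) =[0, 1, 13, 3, 5, 8, 6, 14, 11, 9, 10, 4, 12, 2, 7] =(2 13)(4 5 8 11)(7 14)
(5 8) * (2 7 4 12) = (2 7 4 12)(5 8) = [0, 1, 7, 3, 12, 8, 6, 4, 5, 9, 10, 11, 2]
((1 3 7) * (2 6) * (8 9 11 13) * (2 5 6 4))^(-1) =(1 7 3)(2 4)(5 6)(8 13 11 9)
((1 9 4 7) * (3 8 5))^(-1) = ((1 9 4 7)(3 8 5))^(-1) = (1 7 4 9)(3 5 8)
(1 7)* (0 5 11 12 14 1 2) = [5, 7, 0, 3, 4, 11, 6, 2, 8, 9, 10, 12, 14, 13, 1] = (0 5 11 12 14 1 7 2)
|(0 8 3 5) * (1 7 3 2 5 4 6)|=|(0 8 2 5)(1 7 3 4 6)|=20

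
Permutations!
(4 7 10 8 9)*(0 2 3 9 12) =[2, 1, 3, 9, 7, 5, 6, 10, 12, 4, 8, 11, 0] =(0 2 3 9 4 7 10 8 12)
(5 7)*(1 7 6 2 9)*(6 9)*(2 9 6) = (1 7 5 6 9) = [0, 7, 2, 3, 4, 6, 9, 5, 8, 1]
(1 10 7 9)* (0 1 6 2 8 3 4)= [1, 10, 8, 4, 0, 5, 2, 9, 3, 6, 7]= (0 1 10 7 9 6 2 8 3 4)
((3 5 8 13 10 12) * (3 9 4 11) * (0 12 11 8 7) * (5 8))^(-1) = ((0 12 9 4 5 7)(3 8 13 10 11))^(-1) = (0 7 5 4 9 12)(3 11 10 13 8)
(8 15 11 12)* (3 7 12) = (3 7 12 8 15 11) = [0, 1, 2, 7, 4, 5, 6, 12, 15, 9, 10, 3, 8, 13, 14, 11]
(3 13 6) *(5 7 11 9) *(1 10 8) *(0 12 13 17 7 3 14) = (0 12 13 6 14)(1 10 8)(3 17 7 11 9 5) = [12, 10, 2, 17, 4, 3, 14, 11, 1, 5, 8, 9, 13, 6, 0, 15, 16, 7]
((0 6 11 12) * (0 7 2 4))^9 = (0 11 7 4 6 12 2)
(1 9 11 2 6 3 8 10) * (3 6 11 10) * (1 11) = [0, 9, 1, 8, 4, 5, 6, 7, 3, 10, 11, 2] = (1 9 10 11 2)(3 8)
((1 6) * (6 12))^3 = ((1 12 6))^3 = (12)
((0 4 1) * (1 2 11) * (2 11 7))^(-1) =(0 1 11 4)(2 7)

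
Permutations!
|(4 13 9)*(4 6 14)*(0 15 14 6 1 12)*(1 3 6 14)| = |(0 15 1 12)(3 6 14 4 13 9)| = 12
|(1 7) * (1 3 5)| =4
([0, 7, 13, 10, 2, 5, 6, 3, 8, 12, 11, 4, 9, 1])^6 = (1 2 11 3)(4 10 7 13)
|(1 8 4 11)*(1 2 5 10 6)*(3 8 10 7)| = |(1 10 6)(2 5 7 3 8 4 11)| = 21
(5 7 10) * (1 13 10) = [0, 13, 2, 3, 4, 7, 6, 1, 8, 9, 5, 11, 12, 10] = (1 13 10 5 7)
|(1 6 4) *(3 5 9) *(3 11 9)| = |(1 6 4)(3 5)(9 11)| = 6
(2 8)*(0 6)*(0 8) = (0 6 8 2) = [6, 1, 0, 3, 4, 5, 8, 7, 2]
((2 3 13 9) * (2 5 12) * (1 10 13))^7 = ((1 10 13 9 5 12 2 3))^7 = (1 3 2 12 5 9 13 10)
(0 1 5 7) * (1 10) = (0 10 1 5 7) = [10, 5, 2, 3, 4, 7, 6, 0, 8, 9, 1]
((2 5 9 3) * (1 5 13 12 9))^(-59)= (1 5)(2 13 12 9 3)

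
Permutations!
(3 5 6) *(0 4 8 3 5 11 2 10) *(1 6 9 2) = (0 4 8 3 11 1 6 5 9 2 10) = [4, 6, 10, 11, 8, 9, 5, 7, 3, 2, 0, 1]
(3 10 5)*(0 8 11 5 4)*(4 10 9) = [8, 1, 2, 9, 0, 3, 6, 7, 11, 4, 10, 5] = (0 8 11 5 3 9 4)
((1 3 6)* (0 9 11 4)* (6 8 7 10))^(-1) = (0 4 11 9)(1 6 10 7 8 3)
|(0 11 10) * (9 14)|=6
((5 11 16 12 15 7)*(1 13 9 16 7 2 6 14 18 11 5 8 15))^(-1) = ((1 13 9 16 12)(2 6 14 18 11 7 8 15))^(-1) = (1 12 16 9 13)(2 15 8 7 11 18 14 6)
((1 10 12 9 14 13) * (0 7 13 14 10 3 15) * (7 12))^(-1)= (0 15 3 1 13 7 10 9 12)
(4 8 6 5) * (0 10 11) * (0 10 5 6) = (0 5 4 8)(10 11) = [5, 1, 2, 3, 8, 4, 6, 7, 0, 9, 11, 10]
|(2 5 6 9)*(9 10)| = 5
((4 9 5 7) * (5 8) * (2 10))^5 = (2 10)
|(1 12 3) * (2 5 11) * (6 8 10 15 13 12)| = |(1 6 8 10 15 13 12 3)(2 5 11)| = 24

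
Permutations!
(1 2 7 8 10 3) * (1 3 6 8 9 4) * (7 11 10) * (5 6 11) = (1 2 5 6 8 7 9 4)(10 11) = [0, 2, 5, 3, 1, 6, 8, 9, 7, 4, 11, 10]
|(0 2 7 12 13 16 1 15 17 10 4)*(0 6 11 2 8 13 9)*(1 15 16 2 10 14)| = |(0 8 13 2 7 12 9)(1 16 15 17 14)(4 6 11 10)| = 140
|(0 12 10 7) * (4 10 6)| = 6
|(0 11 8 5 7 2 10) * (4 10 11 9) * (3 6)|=20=|(0 9 4 10)(2 11 8 5 7)(3 6)|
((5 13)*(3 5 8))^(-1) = ((3 5 13 8))^(-1) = (3 8 13 5)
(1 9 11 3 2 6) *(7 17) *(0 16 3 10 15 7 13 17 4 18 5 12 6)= (0 16 3 2)(1 9 11 10 15 7 4 18 5 12 6)(13 17)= [16, 9, 0, 2, 18, 12, 1, 4, 8, 11, 15, 10, 6, 17, 14, 7, 3, 13, 5]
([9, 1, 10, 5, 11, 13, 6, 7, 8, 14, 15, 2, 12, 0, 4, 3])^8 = (0 3 2 14 13 15 11 9 5 10 4)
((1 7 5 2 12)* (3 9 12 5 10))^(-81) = (1 3)(2 5)(7 9)(10 12) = ((1 7 10 3 9 12)(2 5))^(-81)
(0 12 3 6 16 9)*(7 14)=[12, 1, 2, 6, 4, 5, 16, 14, 8, 0, 10, 11, 3, 13, 7, 15, 9]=(0 12 3 6 16 9)(7 14)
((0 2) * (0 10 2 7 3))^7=(0 7 3)(2 10)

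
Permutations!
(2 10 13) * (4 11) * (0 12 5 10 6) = [12, 1, 6, 3, 11, 10, 0, 7, 8, 9, 13, 4, 5, 2] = (0 12 5 10 13 2 6)(4 11)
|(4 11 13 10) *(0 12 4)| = |(0 12 4 11 13 10)| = 6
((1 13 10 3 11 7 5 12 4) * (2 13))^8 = (1 12 7 3 13)(2 4 5 11 10)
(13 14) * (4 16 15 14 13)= [0, 1, 2, 3, 16, 5, 6, 7, 8, 9, 10, 11, 12, 13, 4, 14, 15]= (4 16 15 14)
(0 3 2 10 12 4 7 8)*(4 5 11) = (0 3 2 10 12 5 11 4 7 8) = [3, 1, 10, 2, 7, 11, 6, 8, 0, 9, 12, 4, 5]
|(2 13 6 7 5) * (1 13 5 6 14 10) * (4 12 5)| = |(1 13 14 10)(2 4 12 5)(6 7)| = 4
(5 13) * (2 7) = (2 7)(5 13) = [0, 1, 7, 3, 4, 13, 6, 2, 8, 9, 10, 11, 12, 5]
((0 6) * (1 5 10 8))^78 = ((0 6)(1 5 10 8))^78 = (1 10)(5 8)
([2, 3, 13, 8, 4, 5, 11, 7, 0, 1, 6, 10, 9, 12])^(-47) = (0 2 13 12 9 1 3 8)(6 11 10)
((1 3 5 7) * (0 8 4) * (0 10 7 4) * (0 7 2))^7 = (0 10 5 1 8 2 4 3 7)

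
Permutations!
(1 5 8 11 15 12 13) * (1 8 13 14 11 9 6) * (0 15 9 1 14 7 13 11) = (0 15 12 7 13 8 1 5 11 9 6 14) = [15, 5, 2, 3, 4, 11, 14, 13, 1, 6, 10, 9, 7, 8, 0, 12]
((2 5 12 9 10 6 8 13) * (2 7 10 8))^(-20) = ((2 5 12 9 8 13 7 10 6))^(-20) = (2 10 13 9 5 6 7 8 12)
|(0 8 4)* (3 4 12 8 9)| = 4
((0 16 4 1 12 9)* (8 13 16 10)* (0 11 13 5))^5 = ((0 10 8 5)(1 12 9 11 13 16 4))^5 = (0 10 8 5)(1 16 11 12 4 13 9)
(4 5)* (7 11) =(4 5)(7 11) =[0, 1, 2, 3, 5, 4, 6, 11, 8, 9, 10, 7]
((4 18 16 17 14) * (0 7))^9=((0 7)(4 18 16 17 14))^9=(0 7)(4 14 17 16 18)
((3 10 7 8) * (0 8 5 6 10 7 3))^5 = ((0 8)(3 7 5 6 10))^5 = (10)(0 8)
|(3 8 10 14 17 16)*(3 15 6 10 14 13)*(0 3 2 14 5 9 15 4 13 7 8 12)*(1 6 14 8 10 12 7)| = 70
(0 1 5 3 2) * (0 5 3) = [1, 3, 5, 2, 4, 0] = (0 1 3 2 5)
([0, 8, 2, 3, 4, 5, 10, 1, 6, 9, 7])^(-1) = (1 7 10 6 8)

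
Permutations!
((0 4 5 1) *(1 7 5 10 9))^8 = ((0 4 10 9 1)(5 7))^8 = (0 9 4 1 10)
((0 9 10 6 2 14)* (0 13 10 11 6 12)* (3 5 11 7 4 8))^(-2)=((0 9 7 4 8 3 5 11 6 2 14 13 10 12))^(-2)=(0 10 14 6 5 8 7)(2 11 3 4 9 12 13)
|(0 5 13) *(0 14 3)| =5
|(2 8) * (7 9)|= 2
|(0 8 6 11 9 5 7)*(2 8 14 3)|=|(0 14 3 2 8 6 11 9 5 7)|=10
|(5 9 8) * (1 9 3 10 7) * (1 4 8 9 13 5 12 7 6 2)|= 28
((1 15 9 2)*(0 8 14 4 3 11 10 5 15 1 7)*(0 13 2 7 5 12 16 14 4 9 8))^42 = ((2 5 15 8 4 3 11 10 12 16 14 9 7 13))^42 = (16)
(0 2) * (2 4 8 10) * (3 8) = (0 4 3 8 10 2) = [4, 1, 0, 8, 3, 5, 6, 7, 10, 9, 2]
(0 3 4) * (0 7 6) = (0 3 4 7 6) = [3, 1, 2, 4, 7, 5, 0, 6]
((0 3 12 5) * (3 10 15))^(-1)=((0 10 15 3 12 5))^(-1)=(0 5 12 3 15 10)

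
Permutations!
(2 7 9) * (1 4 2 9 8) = (9)(1 4 2 7 8) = [0, 4, 7, 3, 2, 5, 6, 8, 1, 9]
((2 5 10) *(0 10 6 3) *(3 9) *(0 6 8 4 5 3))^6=((0 10 2 3 6 9)(4 5 8))^6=(10)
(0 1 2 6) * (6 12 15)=(0 1 2 12 15 6)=[1, 2, 12, 3, 4, 5, 0, 7, 8, 9, 10, 11, 15, 13, 14, 6]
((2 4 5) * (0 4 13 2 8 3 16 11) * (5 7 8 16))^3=((0 4 7 8 3 5 16 11)(2 13))^3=(0 8 16 4 3 11 7 5)(2 13)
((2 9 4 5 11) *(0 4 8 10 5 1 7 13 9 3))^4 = (0 13 5)(1 8 2)(3 7 10)(4 9 11)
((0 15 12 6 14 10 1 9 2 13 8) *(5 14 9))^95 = ((0 15 12 6 9 2 13 8)(1 5 14 10))^95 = (0 8 13 2 9 6 12 15)(1 10 14 5)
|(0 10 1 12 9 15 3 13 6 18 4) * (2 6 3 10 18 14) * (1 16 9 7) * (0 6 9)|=30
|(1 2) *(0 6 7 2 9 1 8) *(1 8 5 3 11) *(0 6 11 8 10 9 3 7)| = 6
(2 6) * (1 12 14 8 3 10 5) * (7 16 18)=(1 12 14 8 3 10 5)(2 6)(7 16 18)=[0, 12, 6, 10, 4, 1, 2, 16, 3, 9, 5, 11, 14, 13, 8, 15, 18, 17, 7]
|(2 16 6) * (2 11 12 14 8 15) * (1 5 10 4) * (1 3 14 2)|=|(1 5 10 4 3 14 8 15)(2 16 6 11 12)|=40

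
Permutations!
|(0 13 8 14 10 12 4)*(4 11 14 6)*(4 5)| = |(0 13 8 6 5 4)(10 12 11 14)| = 12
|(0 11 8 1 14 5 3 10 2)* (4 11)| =|(0 4 11 8 1 14 5 3 10 2)| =10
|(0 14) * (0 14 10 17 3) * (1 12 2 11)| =|(0 10 17 3)(1 12 2 11)| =4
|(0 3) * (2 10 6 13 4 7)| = 6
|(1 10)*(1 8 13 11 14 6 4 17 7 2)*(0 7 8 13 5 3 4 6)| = 40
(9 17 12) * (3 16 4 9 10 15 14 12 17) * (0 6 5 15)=(17)(0 6 5 15 14 12 10)(3 16 4 9)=[6, 1, 2, 16, 9, 15, 5, 7, 8, 3, 0, 11, 10, 13, 12, 14, 4, 17]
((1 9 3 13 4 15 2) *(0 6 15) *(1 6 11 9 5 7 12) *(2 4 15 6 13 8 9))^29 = (0 4 15 13 2 11)(1 5 7 12)(3 9 8)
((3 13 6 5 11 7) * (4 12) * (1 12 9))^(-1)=((1 12 4 9)(3 13 6 5 11 7))^(-1)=(1 9 4 12)(3 7 11 5 6 13)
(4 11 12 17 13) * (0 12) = (0 12 17 13 4 11) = [12, 1, 2, 3, 11, 5, 6, 7, 8, 9, 10, 0, 17, 4, 14, 15, 16, 13]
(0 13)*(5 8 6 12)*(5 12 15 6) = (0 13)(5 8)(6 15) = [13, 1, 2, 3, 4, 8, 15, 7, 5, 9, 10, 11, 12, 0, 14, 6]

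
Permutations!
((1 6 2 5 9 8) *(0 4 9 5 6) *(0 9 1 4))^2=(1 8)(4 9)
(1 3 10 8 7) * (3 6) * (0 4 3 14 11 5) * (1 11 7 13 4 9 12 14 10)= (0 9 12 14 7 11 5)(1 6 10 8 13 4 3)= [9, 6, 2, 1, 3, 0, 10, 11, 13, 12, 8, 5, 14, 4, 7]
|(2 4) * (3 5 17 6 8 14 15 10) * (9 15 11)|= 10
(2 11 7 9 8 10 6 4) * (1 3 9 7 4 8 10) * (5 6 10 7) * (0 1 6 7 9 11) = [1, 3, 0, 11, 2, 7, 8, 5, 6, 9, 10, 4] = (0 1 3 11 4 2)(5 7)(6 8)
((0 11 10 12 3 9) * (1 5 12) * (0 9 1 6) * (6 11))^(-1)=(0 6)(1 3 12 5)(10 11)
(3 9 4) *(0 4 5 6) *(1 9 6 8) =(0 4 3 6)(1 9 5 8) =[4, 9, 2, 6, 3, 8, 0, 7, 1, 5]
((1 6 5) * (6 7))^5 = ((1 7 6 5))^5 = (1 7 6 5)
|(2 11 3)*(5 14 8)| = |(2 11 3)(5 14 8)| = 3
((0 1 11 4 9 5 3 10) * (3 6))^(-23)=(0 9 10 4 3 11 6 1 5)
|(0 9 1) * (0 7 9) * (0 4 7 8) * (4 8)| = |(0 8)(1 4 7 9)| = 4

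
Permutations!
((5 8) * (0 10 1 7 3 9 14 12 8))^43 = (0 7 14 5 1 9 8 10 3 12)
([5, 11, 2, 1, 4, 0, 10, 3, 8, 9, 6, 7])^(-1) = (0 5)(1 3 7 11)(6 10)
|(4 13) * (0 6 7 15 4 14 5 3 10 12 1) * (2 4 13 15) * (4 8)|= 14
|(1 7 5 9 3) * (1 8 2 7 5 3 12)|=4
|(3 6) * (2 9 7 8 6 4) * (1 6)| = 8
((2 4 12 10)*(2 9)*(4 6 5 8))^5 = ((2 6 5 8 4 12 10 9))^5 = (2 12 5 9 4 6 10 8)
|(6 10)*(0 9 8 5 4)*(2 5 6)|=8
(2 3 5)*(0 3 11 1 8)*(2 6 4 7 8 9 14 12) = (0 3 5 6 4 7 8)(1 9 14 12 2 11) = [3, 9, 11, 5, 7, 6, 4, 8, 0, 14, 10, 1, 2, 13, 12]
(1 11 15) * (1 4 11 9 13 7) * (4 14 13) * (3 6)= [0, 9, 2, 6, 11, 5, 3, 1, 8, 4, 10, 15, 12, 7, 13, 14]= (1 9 4 11 15 14 13 7)(3 6)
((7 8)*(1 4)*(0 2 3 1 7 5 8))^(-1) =(0 7 4 1 3 2)(5 8)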